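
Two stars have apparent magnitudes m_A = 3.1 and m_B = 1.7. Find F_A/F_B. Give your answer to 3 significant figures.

F_A/F_B ≈ 0.275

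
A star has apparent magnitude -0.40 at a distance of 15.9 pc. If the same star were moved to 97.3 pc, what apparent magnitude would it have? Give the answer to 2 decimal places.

m ≈ 3.53

Flux ∝ 1/d², so Δm = 5 log₁₀(d₂/d₁) = 5 log₁₀(97.3/15.9) = 3.934
m₂ = m₁ + Δm = -0.40 + (3.934) = 3.534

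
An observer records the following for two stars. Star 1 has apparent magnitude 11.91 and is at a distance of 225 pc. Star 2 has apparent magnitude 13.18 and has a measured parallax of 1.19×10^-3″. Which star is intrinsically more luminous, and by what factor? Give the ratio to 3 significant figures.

Star 2 is more luminous, by a factor of 4.33.

Star 1: M = m − 5 log₁₀ d + 5 = 11.91 − 5·2.3522 + 5 = 5.149
Star 2: d = 1/p = 1/1.19×10^-3″ = 840.3 pc
Star 2: M = m − 5 log₁₀ d + 5 = 13.18 − 5·2.9245 + 5 = 3.558
ΔM = M_1 − M_2 = 5.149 − (3.558) = 1.591; smaller M is more luminous → Star 2.
L ratio = 10^(0.4 |ΔM|) = 10^0.637 = 4.331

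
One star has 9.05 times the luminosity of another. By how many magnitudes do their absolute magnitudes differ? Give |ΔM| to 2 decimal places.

|ΔM| ≈ 2.39

Pogson: ΔM = −2.5 log₁₀(ratio) = −2.5 log₁₀(9.05) = −2.5 × 0.9566 = -2.392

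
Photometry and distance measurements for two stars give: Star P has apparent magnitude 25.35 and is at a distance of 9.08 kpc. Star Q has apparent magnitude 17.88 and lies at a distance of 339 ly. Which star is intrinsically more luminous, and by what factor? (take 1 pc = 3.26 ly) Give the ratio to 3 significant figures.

Star P is more luminous, by a factor of 7.84.

Star P: d = 9.08 kpc = 9080 pc
Star P: M = m − 5 log₁₀ d + 5 = 25.35 − 5·3.9581 + 5 = 10.560
Star Q: d = 339 ly / 3.26 = 104.0 pc
Star Q: M = m − 5 log₁₀ d + 5 = 17.88 − 5·2.0170 + 5 = 12.795
ΔM = M_P − M_Q = 10.560 − (12.795) = -2.236; smaller M is more luminous → Star P.
L ratio = 10^(0.4 |ΔM|) = 10^0.894 = 7.838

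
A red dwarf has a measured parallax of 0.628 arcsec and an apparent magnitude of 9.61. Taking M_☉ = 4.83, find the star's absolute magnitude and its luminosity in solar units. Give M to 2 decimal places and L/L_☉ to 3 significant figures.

d = 1/p = 1/0.628″ = 1.592 pc
M = m − 5 log₁₀ d + 5 = 9.61 − 5·0.2020 + 5 = 13.600
M − M_☉ = 13.600 − 4.83 = 8.770
L/L_☉ = 10^(−0.4 × 8.770) = 3.105×10^-4

M ≈ 13.60; L/L_☉ ≈ 3.11×10^-4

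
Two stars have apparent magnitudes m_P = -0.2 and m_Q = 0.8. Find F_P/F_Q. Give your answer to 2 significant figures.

Δm = -0.2 − (0.8) = -1.0
Flux ratio = 10^(−0.4 Δm) = 10^(−0.4 × -1.0) = 10^0.400 = 2.512

F_P/F_Q ≈ 2.5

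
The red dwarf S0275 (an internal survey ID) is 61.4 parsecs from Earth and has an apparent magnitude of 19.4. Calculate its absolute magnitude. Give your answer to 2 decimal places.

M ≈ 15.46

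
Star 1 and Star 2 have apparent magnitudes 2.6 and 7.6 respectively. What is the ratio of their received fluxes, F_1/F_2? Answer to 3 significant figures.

F_1/F_2 ≈ 100

Δm = 2.6 − (7.6) = -5.0
Flux ratio = 10^(−0.4 Δm) = 10^(−0.4 × -5.0) = 10^2.000 = 100.0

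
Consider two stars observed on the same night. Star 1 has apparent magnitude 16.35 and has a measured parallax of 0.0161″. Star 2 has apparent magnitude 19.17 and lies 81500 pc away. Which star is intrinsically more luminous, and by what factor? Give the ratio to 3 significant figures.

Star 2 is more luminous, by a factor of 128000.

Star 1: d = 1/p = 1/0.0161″ = 62.11 pc
Star 1: M = m − 5 log₁₀ d + 5 = 16.35 − 5·1.7932 + 5 = 12.384
Star 2: M = m − 5 log₁₀ d + 5 = 19.17 − 5·4.9112 + 5 = -0.386
ΔM = M_1 − M_2 = 12.384 − (-0.386) = 12.770; smaller M is more luminous → Star 2.
L ratio = 10^(0.4 |ΔM|) = 10^5.108 = 128200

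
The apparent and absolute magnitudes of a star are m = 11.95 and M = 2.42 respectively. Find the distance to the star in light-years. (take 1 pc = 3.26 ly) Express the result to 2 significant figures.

μ = m − M = 9.530
m − M = 5 log₁₀ d − 5
log₁₀ d = (m − M)/5 + 1 = 2.9060
d = 10^2.9060 = 805.4 pc
= 2626 ly

d ≈ 2600 ly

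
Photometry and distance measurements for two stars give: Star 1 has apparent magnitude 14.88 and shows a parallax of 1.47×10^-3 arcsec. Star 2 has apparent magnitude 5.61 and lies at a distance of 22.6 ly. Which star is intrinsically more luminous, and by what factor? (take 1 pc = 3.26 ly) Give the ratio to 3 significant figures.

Star 1: d = 1/p = 1/1.47×10^-3″ = 680.3 pc
Star 1: M = m − 5 log₁₀ d + 5 = 14.88 − 5·2.8327 + 5 = 5.717
Star 2: d = 22.6 ly / 3.26 = 6.933 pc
Star 2: M = m − 5 log₁₀ d + 5 = 5.61 − 5·0.8409 + 5 = 6.406
ΔM = M_1 − M_2 = 5.717 − (6.406) = -0.689; smaller M is more luminous → Star 1.
L ratio = 10^(0.4 |ΔM|) = 10^0.276 = 1.886

Star 1 is more luminous, by a factor of 1.89.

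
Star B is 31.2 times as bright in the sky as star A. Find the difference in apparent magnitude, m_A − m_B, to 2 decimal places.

m_A − m_B ≈ 3.74

Pogson: Δm = −2.5 log₁₀(ratio) = −2.5 log₁₀(31.2) = −2.5 × 1.4942 = -3.735
Star B is brighter so has the smaller magnitude: m_A − m_B is positive.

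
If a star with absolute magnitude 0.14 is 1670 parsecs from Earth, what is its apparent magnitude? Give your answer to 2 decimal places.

m = M + 5 log₁₀ d − 5 = 0.14 + 5·3.2227 − 5 = 11.254

m ≈ 11.25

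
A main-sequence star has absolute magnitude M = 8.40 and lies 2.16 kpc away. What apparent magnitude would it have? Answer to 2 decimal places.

d = 2.16 kpc = 2160 pc
m = M + 5 log₁₀ d − 5 = 8.40 + 5·3.3345 − 5 = 20.072

m ≈ 20.07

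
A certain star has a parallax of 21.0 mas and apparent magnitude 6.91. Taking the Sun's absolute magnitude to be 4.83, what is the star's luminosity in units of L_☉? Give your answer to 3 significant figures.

d = 1/p = 1000/21.0 mas = 47.62 pc
M = m − 5 log₁₀ d + 5 = 6.91 − 5·1.6778 + 5 = 3.521
M − M_☉ = 3.521 − 4.83 = -1.309
L/L_☉ = 10^(−0.4 × -1.309) = 3.339

L/L_☉ ≈ 3.34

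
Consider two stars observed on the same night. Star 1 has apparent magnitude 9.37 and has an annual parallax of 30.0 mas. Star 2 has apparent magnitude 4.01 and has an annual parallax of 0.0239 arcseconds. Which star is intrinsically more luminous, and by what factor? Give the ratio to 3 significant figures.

Star 2 is more luminous, by a factor of 220.

Star 1: p = 30.0 mas = 0.0300″ → d = 1/p = 33.33 pc
Star 1: M = m − 5 log₁₀ d + 5 = 9.37 − 5·1.5229 + 5 = 6.756
Star 2: d = 1/p = 1/0.0239″ = 41.84 pc
Star 2: M = m − 5 log₁₀ d + 5 = 4.01 − 5·1.6216 + 5 = 0.902
ΔM = M_1 − M_2 = 6.756 − (0.902) = 5.854; smaller M is more luminous → Star 2.
L ratio = 10^(0.4 |ΔM|) = 10^2.341 = 219.5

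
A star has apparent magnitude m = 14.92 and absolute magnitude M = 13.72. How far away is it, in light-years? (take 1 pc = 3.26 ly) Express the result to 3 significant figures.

d ≈ 56.7 ly

μ = m − M = 1.200
m − M = 5 log₁₀ d − 5
log₁₀ d = (m − M)/5 + 1 = 1.2400
d = 10^1.2400 = 17.38 pc
= 56.65 ly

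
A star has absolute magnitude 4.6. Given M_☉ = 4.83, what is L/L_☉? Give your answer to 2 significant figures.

L/L_☉ ≈ 1.2

M − M_☉ = 4.6 − 4.83 = -0.230
L/L_☉ = 10^(−0.4 (M − M_☉)) = 10^0.092 = 1.236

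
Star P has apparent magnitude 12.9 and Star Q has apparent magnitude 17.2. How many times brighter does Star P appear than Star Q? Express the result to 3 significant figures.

Magnitude difference = -4.3
Flux ratio = 10^(−0.4 Δm) = 10^(−0.4 × -4.3) = 10^1.720 = 52.48

52.5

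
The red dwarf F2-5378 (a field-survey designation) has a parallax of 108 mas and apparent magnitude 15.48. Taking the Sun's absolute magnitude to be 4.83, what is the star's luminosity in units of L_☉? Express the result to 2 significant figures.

L/L_☉ ≈ 4.7×10^-5

d = 1/p = 1000/108 mas = 9.259 pc
M = m − 5 log₁₀ d + 5 = 15.48 − 5·0.9666 + 5 = 15.647
M − M_☉ = 15.647 − 4.83 = 10.817
L/L_☉ = 10^(−0.4 × 10.817) = 4.711×10^-5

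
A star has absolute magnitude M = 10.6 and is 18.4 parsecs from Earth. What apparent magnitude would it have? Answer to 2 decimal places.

m = M + 5 log₁₀ d − 5 = 10.6 + 5·1.2648 − 5 = 11.924

m ≈ 11.92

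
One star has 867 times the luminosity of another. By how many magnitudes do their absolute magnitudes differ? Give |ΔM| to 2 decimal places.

|ΔM| ≈ 7.35

Pogson: ΔM = −2.5 log₁₀(ratio) = −2.5 log₁₀(867) = −2.5 × 2.9380 = -7.345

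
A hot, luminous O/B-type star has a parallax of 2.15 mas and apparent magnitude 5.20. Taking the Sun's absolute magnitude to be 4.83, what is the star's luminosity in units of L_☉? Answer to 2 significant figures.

L/L_☉ ≈ 1500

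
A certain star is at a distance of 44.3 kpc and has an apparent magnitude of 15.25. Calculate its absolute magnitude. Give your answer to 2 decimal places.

M ≈ -2.98

d = 44.3 kpc = 44300 pc
5 log₁₀(d/10 pc) = 5 log₁₀(44300) − 5 = 18.232
M = m − 5 log₁₀(d/10) = 15.25 − 18.232 = -2.982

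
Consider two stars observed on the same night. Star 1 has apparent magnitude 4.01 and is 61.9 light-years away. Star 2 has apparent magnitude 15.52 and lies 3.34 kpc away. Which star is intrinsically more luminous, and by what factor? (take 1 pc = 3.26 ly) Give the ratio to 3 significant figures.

Star 1: d = 61.9 ly / 3.26 = 18.99 pc
Star 1: M = m − 5 log₁₀ d + 5 = 4.01 − 5·1.2785 + 5 = 2.618
Star 2: d = 3.34 kpc = 3340 pc
Star 2: M = m − 5 log₁₀ d + 5 = 15.52 − 5·3.5237 + 5 = 2.901
ΔM = M_1 − M_2 = 2.618 − (2.901) = -0.284; smaller M is more luminous → Star 1.
L ratio = 10^(0.4 |ΔM|) = 10^0.113 = 1.299

Star 1 is more luminous, by a factor of 1.30.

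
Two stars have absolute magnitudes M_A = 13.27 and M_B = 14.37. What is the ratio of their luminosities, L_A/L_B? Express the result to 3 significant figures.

L_A/L_B ≈ 2.75

ΔM = M_A − M_B = -1.10
L_A/L_B = 10^(−0.4 ΔM) = 10^0.440 = 2.754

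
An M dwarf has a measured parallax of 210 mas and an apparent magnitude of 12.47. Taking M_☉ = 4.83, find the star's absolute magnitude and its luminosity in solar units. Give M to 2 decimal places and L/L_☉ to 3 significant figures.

M ≈ 14.08; L/L_☉ ≈ 1.99×10^-4

d = 1/p = 1000/210 mas = 4.762 pc
M = m − 5 log₁₀ d + 5 = 12.47 − 5·0.6778 + 5 = 14.081
M − M_☉ = 14.081 − 4.83 = 9.251
L/L_☉ = 10^(−0.4 × 9.251) = 1.993×10^-4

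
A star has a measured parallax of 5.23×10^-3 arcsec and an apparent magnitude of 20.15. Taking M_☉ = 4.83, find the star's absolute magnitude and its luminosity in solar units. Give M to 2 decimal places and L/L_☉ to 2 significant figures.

d = 1/p = 1/5.23×10^-3″ = 191.2 pc
M = m − 5 log₁₀ d + 5 = 20.15 − 5·2.2815 + 5 = 13.743
M − M_☉ = 13.743 − 4.83 = 8.913
L/L_☉ = 10^(−0.4 × 8.913) = 2.723×10^-4

M ≈ 13.74; L/L_☉ ≈ 2.7×10^-4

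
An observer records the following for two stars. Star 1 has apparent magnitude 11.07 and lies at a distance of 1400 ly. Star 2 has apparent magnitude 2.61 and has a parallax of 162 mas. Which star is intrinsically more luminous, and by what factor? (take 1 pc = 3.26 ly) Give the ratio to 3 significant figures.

Star 1 is more luminous, by a factor of 2.00.

Star 1: d = 1400 ly / 3.26 = 429.4 pc
Star 1: M = m − 5 log₁₀ d + 5 = 11.07 − 5·2.6329 + 5 = 2.905
Star 2: p = 162 mas = 0.162″ → d = 1/p = 6.173 pc
Star 2: M = m − 5 log₁₀ d + 5 = 2.61 − 5·0.7905 + 5 = 3.658
ΔM = M_1 − M_2 = 2.905 − (3.658) = -0.752; smaller M is more luminous → Star 1.
L ratio = 10^(0.4 |ΔM|) = 10^0.301 = 1.999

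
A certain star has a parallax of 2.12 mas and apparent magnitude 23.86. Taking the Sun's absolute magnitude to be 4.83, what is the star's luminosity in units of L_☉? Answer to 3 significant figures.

d = 1/p = 1000/2.12 mas = 471.7 pc
M = m − 5 log₁₀ d + 5 = 23.86 − 5·2.6737 + 5 = 15.492
M − M_☉ = 15.492 − 4.83 = 10.662
L/L_☉ = 10^(−0.4 × 10.662) = 5.437×10^-5

L/L_☉ ≈ 5.44×10^-5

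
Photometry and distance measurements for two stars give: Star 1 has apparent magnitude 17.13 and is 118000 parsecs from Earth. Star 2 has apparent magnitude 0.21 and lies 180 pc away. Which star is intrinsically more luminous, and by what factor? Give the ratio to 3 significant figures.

Star 1: M = m − 5 log₁₀ d + 5 = 17.13 − 5·5.0719 + 5 = -3.229
Star 2: M = m − 5 log₁₀ d + 5 = 0.21 − 5·2.2553 + 5 = -6.066
ΔM = M_1 − M_2 = -3.229 − (-6.066) = 2.837; smaller M is more luminous → Star 2.
L ratio = 10^(0.4 |ΔM|) = 10^1.135 = 13.64

Star 2 is more luminous, by a factor of 13.6.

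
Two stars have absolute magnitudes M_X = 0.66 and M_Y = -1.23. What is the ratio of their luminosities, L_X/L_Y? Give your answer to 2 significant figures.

L_X/L_Y ≈ 0.18

ΔM = M_X − M_Y = 1.89
L_X/L_Y = 10^(−0.4 ΔM) = 10^-0.756 = 0.1754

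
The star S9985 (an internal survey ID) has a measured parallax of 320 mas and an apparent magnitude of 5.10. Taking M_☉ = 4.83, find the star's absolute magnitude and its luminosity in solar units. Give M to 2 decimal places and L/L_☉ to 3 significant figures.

M ≈ 7.63; L/L_☉ ≈ 0.0762

d = 1/p = 1000/320 mas = 3.125 pc
M = m − 5 log₁₀ d + 5 = 5.10 − 5·0.4949 + 5 = 7.626
M − M_☉ = 7.626 − 4.83 = 2.796
L/L_☉ = 10^(−0.4 × 2.796) = 0.07616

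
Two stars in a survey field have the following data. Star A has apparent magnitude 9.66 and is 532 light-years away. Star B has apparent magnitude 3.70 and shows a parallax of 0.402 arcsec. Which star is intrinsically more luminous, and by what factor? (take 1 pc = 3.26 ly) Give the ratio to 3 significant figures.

Star A: d = 532 ly / 3.26 = 163.2 pc
Star A: M = m − 5 log₁₀ d + 5 = 9.66 − 5·2.2127 + 5 = 3.597
Star B: d = 1/p = 1/0.402″ = 2.488 pc
Star B: M = m − 5 log₁₀ d + 5 = 3.70 − 5·0.3958 + 5 = 6.721
ΔM = M_A − M_B = 3.597 − (6.721) = -3.125; smaller M is more luminous → Star A.
L ratio = 10^(0.4 |ΔM|) = 10^1.250 = 17.78

Star A is more luminous, by a factor of 17.8.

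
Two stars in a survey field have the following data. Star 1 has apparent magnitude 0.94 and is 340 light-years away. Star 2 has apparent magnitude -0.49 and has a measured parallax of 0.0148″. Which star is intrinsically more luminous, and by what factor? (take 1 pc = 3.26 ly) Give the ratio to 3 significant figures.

Star 2 is more luminous, by a factor of 1.57.

Star 1: d = 340 ly / 3.26 = 104.3 pc
Star 1: M = m − 5 log₁₀ d + 5 = 0.94 − 5·2.0183 + 5 = -4.151
Star 2: d = 1/p = 1/0.0148″ = 67.57 pc
Star 2: M = m − 5 log₁₀ d + 5 = -0.49 − 5·1.8297 + 5 = -4.639
ΔM = M_1 − M_2 = -4.151 − (-4.639) = 0.487; smaller M is more luminous → Star 2.
L ratio = 10^(0.4 |ΔM|) = 10^0.195 = 1.567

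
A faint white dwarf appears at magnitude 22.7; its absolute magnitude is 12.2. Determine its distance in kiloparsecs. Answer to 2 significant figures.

d ≈ 1.3 kpc

Distance modulus: m − M = 22.7 − (12.2) = 10.500
m − M = 5 log₁₀ d − 5
log₁₀ d = (m − M)/5 + 1 = 3.1000
d = 10^3.1000 = 1259 pc
= 1.259 kpc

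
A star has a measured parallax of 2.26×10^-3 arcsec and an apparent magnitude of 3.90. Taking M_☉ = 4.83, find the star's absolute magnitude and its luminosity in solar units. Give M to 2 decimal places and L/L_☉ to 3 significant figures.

M ≈ -4.33; L/L_☉ ≈ 4610

d = 1/p = 1/2.26×10^-3″ = 442.5 pc
M = m − 5 log₁₀ d + 5 = 3.90 − 5·2.6459 + 5 = -4.329
M − M_☉ = -4.329 − 4.83 = -9.159
L/L_☉ = 10^(−0.4 × -9.159) = 4611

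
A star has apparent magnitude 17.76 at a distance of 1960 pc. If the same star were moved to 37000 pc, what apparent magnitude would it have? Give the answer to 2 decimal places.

m ≈ 24.14

Flux ∝ 1/d², so Δm = 5 log₁₀(d₂/d₁) = 5 log₁₀(37000/1960) = 6.380
m₂ = m₁ + Δm = 17.76 + (6.380) = 24.140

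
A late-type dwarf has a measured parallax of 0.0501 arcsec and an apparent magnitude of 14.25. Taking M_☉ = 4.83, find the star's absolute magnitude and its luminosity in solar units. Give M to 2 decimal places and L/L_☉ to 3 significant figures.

d = 1/p = 1/0.0501″ = 19.96 pc
M = m − 5 log₁₀ d + 5 = 14.25 − 5·1.3002 + 5 = 12.749
M − M_☉ = 12.749 − 4.83 = 7.919
L/L_☉ = 10^(−0.4 × 7.919) = 6.797×10^-4

M ≈ 12.75; L/L_☉ ≈ 6.80×10^-4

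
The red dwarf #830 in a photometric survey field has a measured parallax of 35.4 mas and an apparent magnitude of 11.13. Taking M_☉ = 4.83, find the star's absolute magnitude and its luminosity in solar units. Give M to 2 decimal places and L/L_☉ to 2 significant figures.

d = 1/p = 1000/35.4 mas = 28.25 pc
M = m − 5 log₁₀ d + 5 = 11.13 − 5·1.4510 + 5 = 8.875
M − M_☉ = 8.875 − 4.83 = 4.045
L/L_☉ = 10^(−0.4 × 4.045) = 0.02410

M ≈ 8.88; L/L_☉ ≈ 0.024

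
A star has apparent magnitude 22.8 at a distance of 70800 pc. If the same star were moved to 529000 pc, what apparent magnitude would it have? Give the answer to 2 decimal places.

m ≈ 27.17

Flux ∝ 1/d², so Δm = 5 log₁₀(d₂/d₁) = 5 log₁₀(529000/70800) = 4.367
m₂ = m₁ + Δm = 22.8 + (4.367) = 27.167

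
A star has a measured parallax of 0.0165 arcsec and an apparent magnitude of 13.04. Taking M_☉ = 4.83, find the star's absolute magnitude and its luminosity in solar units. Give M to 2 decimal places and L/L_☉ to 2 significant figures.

M ≈ 9.13; L/L_☉ ≈ 0.019

d = 1/p = 1/0.0165″ = 60.61 pc
M = m − 5 log₁₀ d + 5 = 13.04 − 5·1.7825 + 5 = 9.127
M − M_☉ = 9.127 − 4.83 = 4.297
L/L_☉ = 10^(−0.4 × 4.297) = 0.01910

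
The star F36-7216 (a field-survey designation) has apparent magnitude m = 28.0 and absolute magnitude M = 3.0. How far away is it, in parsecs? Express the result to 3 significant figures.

μ = m − M = 25.000
m − M = 5 log₁₀ d − 5
log₁₀ d = (m − M)/5 + 1 = 6.0000
d = 10^6.0000 = 1.000×10^6 pc

d ≈ 1.00×10^6 pc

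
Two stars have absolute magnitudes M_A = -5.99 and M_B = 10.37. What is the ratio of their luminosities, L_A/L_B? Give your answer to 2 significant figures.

ΔM = M_A − M_B = -16.36
L_A/L_B = 10^(−0.4 ΔM) = 10^6.544 = 3.499×10^6

L_A/L_B ≈ 3.5×10^6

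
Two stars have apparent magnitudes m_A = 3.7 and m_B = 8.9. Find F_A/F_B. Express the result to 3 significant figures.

F_A/F_B ≈ 120

Δm = 3.7 − (8.9) = -5.2
Flux ratio = 10^(−0.4 Δm) = 10^(−0.4 × -5.2) = 10^2.080 = 120.2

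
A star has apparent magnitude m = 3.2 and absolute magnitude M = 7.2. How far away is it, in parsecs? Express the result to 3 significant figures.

d ≈ 1.58 pc

Distance modulus: m − M = 3.2 − (7.2) = -4.000
m − M = 5 log₁₀ d − 5
log₁₀ d = (m − M)/5 + 1 = 0.2000
d = 10^0.2000 = 1.585 pc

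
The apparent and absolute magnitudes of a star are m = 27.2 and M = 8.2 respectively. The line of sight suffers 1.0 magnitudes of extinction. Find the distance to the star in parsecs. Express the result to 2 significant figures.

m − M = 5 log₁₀(d/10 pc) + A  ⇒  27.2 − (8.2) − 1.0 = 5 log₁₀(d/10)
18.000 = 5 log₁₀(d/10)
log₁₀ d = (m − M − A)/5 + 1 = 4.6000
d = 10^4.6000 = 39810 pc

d ≈ 40000 pc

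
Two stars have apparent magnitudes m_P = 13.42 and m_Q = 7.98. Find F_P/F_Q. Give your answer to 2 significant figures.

F_P/F_Q ≈ 6.7×10^-3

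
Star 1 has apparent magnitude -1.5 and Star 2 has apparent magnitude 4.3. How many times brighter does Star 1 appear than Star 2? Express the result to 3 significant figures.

Δm = -1.5 − (4.3) = -5.8
Flux ratio = 10^(−0.4 Δm) = 10^(−0.4 × -5.8) = 10^2.320 = 208.9

209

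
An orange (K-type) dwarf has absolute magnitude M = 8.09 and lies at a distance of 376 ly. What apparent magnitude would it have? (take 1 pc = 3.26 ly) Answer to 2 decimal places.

d = 376 ly / 3.26 = 115.3 pc
m = M + 5 log₁₀ d − 5 = 8.09 + 5·2.0620 − 5 = 13.400

m ≈ 13.40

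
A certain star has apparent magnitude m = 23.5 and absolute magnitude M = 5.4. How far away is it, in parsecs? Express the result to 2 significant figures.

d ≈ 42000 pc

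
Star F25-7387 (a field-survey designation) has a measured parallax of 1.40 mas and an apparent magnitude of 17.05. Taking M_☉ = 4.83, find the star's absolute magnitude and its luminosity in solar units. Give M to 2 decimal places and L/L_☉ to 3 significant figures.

M ≈ 7.78; L/L_☉ ≈ 0.0660

d = 1/p = 1000/1.40 mas = 714.3 pc
M = m − 5 log₁₀ d + 5 = 17.05 − 5·2.8539 + 5 = 7.781
M − M_☉ = 7.781 − 4.83 = 2.951
L/L_☉ = 10^(−0.4 × 2.951) = 0.06603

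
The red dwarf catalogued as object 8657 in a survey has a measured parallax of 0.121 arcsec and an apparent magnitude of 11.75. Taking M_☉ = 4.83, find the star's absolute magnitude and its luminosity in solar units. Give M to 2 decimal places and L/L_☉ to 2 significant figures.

M ≈ 12.16; L/L_☉ ≈ 1.2×10^-3

d = 1/p = 1/0.121″ = 8.264 pc
M = m − 5 log₁₀ d + 5 = 11.75 − 5·0.9172 + 5 = 12.164
M − M_☉ = 12.164 − 4.83 = 7.334
L/L_☉ = 10^(−0.4 × 7.334) = 1.165×10^-3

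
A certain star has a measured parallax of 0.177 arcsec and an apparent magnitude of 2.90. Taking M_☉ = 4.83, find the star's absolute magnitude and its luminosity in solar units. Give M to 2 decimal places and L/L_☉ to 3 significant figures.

d = 1/p = 1/0.177″ = 5.650 pc
M = m − 5 log₁₀ d + 5 = 2.90 − 5·0.7520 + 5 = 4.140
M − M_☉ = 4.140 − 4.83 = -0.690
L/L_☉ = 10^(−0.4 × -0.690) = 1.888

M ≈ 4.14; L/L_☉ ≈ 1.89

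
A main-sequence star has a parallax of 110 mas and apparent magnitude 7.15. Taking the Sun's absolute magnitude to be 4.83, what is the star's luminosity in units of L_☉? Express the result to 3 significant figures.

d = 1/p = 1000/110 mas = 9.091 pc
M = m − 5 log₁₀ d + 5 = 7.15 − 5·0.9586 + 5 = 7.357
M − M_☉ = 7.357 − 4.83 = 2.527
L/L_☉ = 10^(−0.4 × 2.527) = 0.09755

L/L_☉ ≈ 0.0975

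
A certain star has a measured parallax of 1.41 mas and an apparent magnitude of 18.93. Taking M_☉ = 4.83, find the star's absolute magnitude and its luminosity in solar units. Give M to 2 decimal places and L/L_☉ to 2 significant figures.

M ≈ 9.68; L/L_☉ ≈ 0.012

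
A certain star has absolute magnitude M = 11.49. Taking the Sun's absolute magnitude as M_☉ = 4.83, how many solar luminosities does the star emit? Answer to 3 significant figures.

L/L_☉ ≈ 2.17×10^-3

M − M_☉ = 11.49 − 4.83 = 6.660
L/L_☉ = 10^(−0.4 (M − M_☉)) = 10^-2.664 = 2.168×10^-3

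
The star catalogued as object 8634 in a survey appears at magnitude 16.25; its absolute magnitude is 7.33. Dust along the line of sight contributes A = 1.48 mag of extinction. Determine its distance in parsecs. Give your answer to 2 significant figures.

d ≈ 310 pc

m − M = 5 log₁₀(d/10 pc) + A  ⇒  16.25 − (7.33) − 1.48 = 5 log₁₀(d/10)
7.440 = 5 log₁₀(d/10)
log₁₀ d = (m − M − A)/5 + 1 = 2.4880
d = 10^2.4880 = 307.6 pc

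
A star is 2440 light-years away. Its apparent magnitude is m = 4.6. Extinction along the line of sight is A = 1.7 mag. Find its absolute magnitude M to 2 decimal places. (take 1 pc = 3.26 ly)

M ≈ -6.47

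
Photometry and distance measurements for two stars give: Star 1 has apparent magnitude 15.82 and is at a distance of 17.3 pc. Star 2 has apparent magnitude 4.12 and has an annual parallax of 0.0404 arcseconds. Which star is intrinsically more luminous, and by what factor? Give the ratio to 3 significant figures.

Star 2 is more luminous, by a factor of 98000.

Star 1: M = m − 5 log₁₀ d + 5 = 15.82 − 5·1.2380 + 5 = 14.630
Star 2: d = 1/p = 1/0.0404″ = 24.75 pc
Star 2: M = m − 5 log₁₀ d + 5 = 4.12 − 5·1.3936 + 5 = 2.152
ΔM = M_1 − M_2 = 14.630 − (2.152) = 12.478; smaller M is more luminous → Star 2.
L ratio = 10^(0.4 |ΔM|) = 10^4.991 = 97980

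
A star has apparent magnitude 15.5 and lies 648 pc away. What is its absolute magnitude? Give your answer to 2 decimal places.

M ≈ 6.44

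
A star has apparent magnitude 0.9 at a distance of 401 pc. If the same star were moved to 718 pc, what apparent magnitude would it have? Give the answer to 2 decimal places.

Flux ∝ 1/d², so Δm = 5 log₁₀(d₂/d₁) = 5 log₁₀(718/401) = 1.265
m₂ = m₁ + Δm = 0.9 + (1.265) = 2.165

m ≈ 2.16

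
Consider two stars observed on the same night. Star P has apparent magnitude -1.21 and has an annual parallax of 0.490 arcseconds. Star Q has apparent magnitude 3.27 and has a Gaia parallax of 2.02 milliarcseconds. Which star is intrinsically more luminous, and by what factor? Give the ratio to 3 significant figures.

Star Q is more luminous, by a factor of 950.

Star P: d = 1/p = 1/0.490″ = 2.041 pc
Star P: M = m − 5 log₁₀ d + 5 = -1.21 − 5·0.3098 + 5 = 2.241
Star Q: p = 2.02 mas = 2.02×10^-3″ → d = 1/p = 495.0 pc
Star Q: M = m − 5 log₁₀ d + 5 = 3.27 − 5·2.6946 + 5 = -5.203
ΔM = M_P − M_Q = 2.241 − (-5.203) = 7.444; smaller M is more luminous → Star Q.
L ratio = 10^(0.4 |ΔM|) = 10^2.978 = 949.9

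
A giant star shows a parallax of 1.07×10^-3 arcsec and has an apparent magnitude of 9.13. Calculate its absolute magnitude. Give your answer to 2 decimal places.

M ≈ -0.72

d = 1/p = 1/1.07×10^-3″ = 934.6 pc
5 log₁₀(d/10 pc) = 5 log₁₀(934.6) − 5 = 9.853
M = m − 5 log₁₀(d/10) = 9.13 − 9.853 = -0.723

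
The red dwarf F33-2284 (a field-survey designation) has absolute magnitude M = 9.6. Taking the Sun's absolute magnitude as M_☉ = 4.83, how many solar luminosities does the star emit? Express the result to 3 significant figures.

L/L_☉ ≈ 0.0124

M − M_☉ = 9.6 − 4.83 = 4.770
L/L_☉ = 10^(−0.4 (M − M_☉)) = 10^-1.908 = 0.01236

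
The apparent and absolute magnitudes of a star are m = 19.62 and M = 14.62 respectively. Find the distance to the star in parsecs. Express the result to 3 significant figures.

d ≈ 100 pc

μ = m − M = 5.000
m − M = 5 log₁₀ d − 5
log₁₀ d = (m − M)/5 + 1 = 2.0000
d = 10^2.0000 = 100.0 pc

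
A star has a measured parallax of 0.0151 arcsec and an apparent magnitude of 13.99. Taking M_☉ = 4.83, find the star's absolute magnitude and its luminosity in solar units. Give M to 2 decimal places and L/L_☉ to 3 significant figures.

M ≈ 9.88; L/L_☉ ≈ 9.51×10^-3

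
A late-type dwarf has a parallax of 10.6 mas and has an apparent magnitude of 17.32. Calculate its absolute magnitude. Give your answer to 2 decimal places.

M ≈ 12.45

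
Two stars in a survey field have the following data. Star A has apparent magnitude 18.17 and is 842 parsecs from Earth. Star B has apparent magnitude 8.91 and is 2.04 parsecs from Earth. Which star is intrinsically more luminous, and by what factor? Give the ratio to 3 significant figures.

Star A: M = m − 5 log₁₀ d + 5 = 18.17 − 5·2.9253 + 5 = 8.543
Star B: M = m − 5 log₁₀ d + 5 = 8.91 − 5·0.3096 + 5 = 12.362
ΔM = M_A − M_B = 8.543 − (12.362) = -3.818; smaller M is more luminous → Star A.
L ratio = 10^(0.4 |ΔM|) = 10^1.527 = 33.68

Star A is more luminous, by a factor of 33.7.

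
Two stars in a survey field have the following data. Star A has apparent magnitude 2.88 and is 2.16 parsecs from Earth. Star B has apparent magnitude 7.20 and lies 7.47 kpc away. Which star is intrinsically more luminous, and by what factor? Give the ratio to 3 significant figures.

Star B is more luminous, by a factor of 224000.

Star A: M = m − 5 log₁₀ d + 5 = 2.88 − 5·0.3345 + 5 = 6.208
Star B: d = 7.47 kpc = 7470 pc
Star B: M = m − 5 log₁₀ d + 5 = 7.20 − 5·3.8733 + 5 = -7.167
ΔM = M_A − M_B = 6.208 − (-7.167) = 13.374; smaller M is more luminous → Star B.
L ratio = 10^(0.4 |ΔM|) = 10^5.350 = 223700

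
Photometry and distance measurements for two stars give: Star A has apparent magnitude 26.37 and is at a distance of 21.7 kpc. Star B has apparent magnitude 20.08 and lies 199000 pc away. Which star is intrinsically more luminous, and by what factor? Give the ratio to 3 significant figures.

Star B is more luminous, by a factor of 27600.

Star A: d = 21.7 kpc = 21700 pc
Star A: M = m − 5 log₁₀ d + 5 = 26.37 − 5·4.3365 + 5 = 9.688
Star B: M = m − 5 log₁₀ d + 5 = 20.08 − 5·5.2989 + 5 = -1.414
ΔM = M_A − M_B = 9.688 − (-1.414) = 11.102; smaller M is more luminous → Star B.
L ratio = 10^(0.4 |ΔM|) = 10^4.441 = 27590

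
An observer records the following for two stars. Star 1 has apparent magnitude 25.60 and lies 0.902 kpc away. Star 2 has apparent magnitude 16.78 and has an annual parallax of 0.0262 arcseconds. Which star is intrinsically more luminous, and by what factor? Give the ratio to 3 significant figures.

Star 2 is more luminous, by a factor of 6.04.

Star 1: d = 0.902 kpc = 902.0 pc
Star 1: M = m − 5 log₁₀ d + 5 = 25.60 − 5·2.9552 + 5 = 15.824
Star 2: d = 1/p = 1/0.0262″ = 38.17 pc
Star 2: M = m − 5 log₁₀ d + 5 = 16.78 − 5·1.5817 + 5 = 13.872
ΔM = M_1 − M_2 = 15.824 − (13.872) = 1.952; smaller M is more luminous → Star 2.
L ratio = 10^(0.4 |ΔM|) = 10^0.781 = 6.039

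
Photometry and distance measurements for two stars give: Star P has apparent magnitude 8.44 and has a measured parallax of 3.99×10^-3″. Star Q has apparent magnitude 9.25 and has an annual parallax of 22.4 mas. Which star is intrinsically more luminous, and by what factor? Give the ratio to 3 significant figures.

Star P is more luminous, by a factor of 66.5.

Star P: d = 1/p = 1/3.99×10^-3″ = 250.6 pc
Star P: M = m − 5 log₁₀ d + 5 = 8.44 − 5·2.3990 + 5 = 1.445
Star Q: p = 22.4 mas = 0.0224″ → d = 1/p = 44.64 pc
Star Q: M = m − 5 log₁₀ d + 5 = 9.25 − 5·1.6498 + 5 = 6.001
ΔM = M_P − M_Q = 1.445 − (6.001) = -4.556; smaller M is more luminous → Star P.
L ratio = 10^(0.4 |ΔM|) = 10^1.823 = 66.46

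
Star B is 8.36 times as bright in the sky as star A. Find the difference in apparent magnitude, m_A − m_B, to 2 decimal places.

Pogson: Δm = −2.5 log₁₀(ratio) = −2.5 log₁₀(8.36) = −2.5 × 0.9222 = -2.306
Star B is brighter so has the smaller magnitude: m_A − m_B is positive.

m_A − m_B ≈ 2.31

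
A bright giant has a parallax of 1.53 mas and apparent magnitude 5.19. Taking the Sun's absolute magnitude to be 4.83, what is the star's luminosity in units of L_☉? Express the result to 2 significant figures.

L/L_☉ ≈ 3100

d = 1/p = 1000/1.53 mas = 653.6 pc
M = m − 5 log₁₀ d + 5 = 5.19 − 5·2.8153 + 5 = -3.887
M − M_☉ = -3.887 − 4.83 = -8.717
L/L_☉ = 10^(−0.4 × -8.717) = 3066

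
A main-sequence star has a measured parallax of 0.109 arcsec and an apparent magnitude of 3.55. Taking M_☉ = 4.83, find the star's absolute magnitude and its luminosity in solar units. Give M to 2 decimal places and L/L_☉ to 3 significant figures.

d = 1/p = 1/0.109″ = 9.174 pc
M = m − 5 log₁₀ d + 5 = 3.55 − 5·0.9626 + 5 = 3.737
M − M_☉ = 3.737 − 4.83 = -1.093
L/L_☉ = 10^(−0.4 × -1.093) = 2.736

M ≈ 3.74; L/L_☉ ≈ 2.74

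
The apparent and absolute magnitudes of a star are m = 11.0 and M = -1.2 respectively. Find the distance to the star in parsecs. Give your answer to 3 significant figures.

μ = m − M = 12.200
m − M = 5 log₁₀ d − 5
log₁₀ d = (m − M)/5 + 1 = 3.4400
d = 10^3.4400 = 2754 pc

d ≈ 2750 pc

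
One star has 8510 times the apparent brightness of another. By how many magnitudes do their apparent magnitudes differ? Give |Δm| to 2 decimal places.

|Δm| ≈ 9.82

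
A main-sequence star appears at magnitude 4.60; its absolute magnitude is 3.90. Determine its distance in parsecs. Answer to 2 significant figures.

d ≈ 14 pc

Distance modulus: m − M = 4.60 − (3.90) = 0.700
m − M = 5 log₁₀ d − 5
log₁₀ d = (m − M)/5 + 1 = 1.1400
d = 10^1.1400 = 13.80 pc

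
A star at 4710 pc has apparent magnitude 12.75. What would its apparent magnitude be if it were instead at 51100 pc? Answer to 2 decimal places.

m ≈ 17.93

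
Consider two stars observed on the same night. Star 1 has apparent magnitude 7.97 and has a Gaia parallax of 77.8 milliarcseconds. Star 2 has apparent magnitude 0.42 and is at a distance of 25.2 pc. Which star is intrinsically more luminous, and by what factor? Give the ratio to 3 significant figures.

Star 1: p = 77.8 mas = 0.0778″ → d = 1/p = 12.85 pc
Star 1: M = m − 5 log₁₀ d + 5 = 7.97 − 5·1.1090 + 5 = 7.425
Star 2: M = m − 5 log₁₀ d + 5 = 0.42 − 5·1.4014 + 5 = -1.587
ΔM = M_1 − M_2 = 7.425 − (-1.587) = 9.012; smaller M is more luminous → Star 2.
L ratio = 10^(0.4 |ΔM|) = 10^3.605 = 4025

Star 2 is more luminous, by a factor of 4020.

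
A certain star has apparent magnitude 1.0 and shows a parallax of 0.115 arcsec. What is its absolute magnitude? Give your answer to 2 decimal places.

d = 1/p = 1/0.115″ = 8.696 pc
5 log₁₀(d/10 pc) = 5 log₁₀(8.696) − 5 = -0.303
M = m − 5 log₁₀(d/10) = 1.0 + 0.303 = 1.303

M ≈ 1.30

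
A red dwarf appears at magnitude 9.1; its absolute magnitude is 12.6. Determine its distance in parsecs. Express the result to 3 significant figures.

d ≈ 2.00 pc

Distance modulus: m − M = 9.1 − (12.6) = -3.500
m − M = 5 log₁₀ d − 5
log₁₀ d = (m − M)/5 + 1 = 0.3000
d = 10^0.3000 = 1.995 pc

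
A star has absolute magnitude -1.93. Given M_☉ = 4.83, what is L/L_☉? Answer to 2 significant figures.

L/L_☉ ≈ 510

M − M_☉ = -1.93 − 4.83 = -6.760
L/L_☉ = 10^(−0.4 (M − M_☉)) = 10^2.704 = 505.8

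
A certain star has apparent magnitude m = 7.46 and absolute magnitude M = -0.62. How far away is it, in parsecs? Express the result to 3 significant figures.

Distance modulus: m − M = 7.46 − (-0.62) = 8.080
m − M = 5 log₁₀ d − 5
log₁₀ d = (m − M)/5 + 1 = 2.6160
d = 10^2.6160 = 413.0 pc

d ≈ 413 pc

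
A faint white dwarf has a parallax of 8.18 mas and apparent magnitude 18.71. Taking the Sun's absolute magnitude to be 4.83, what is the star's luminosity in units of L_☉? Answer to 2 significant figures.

L/L_☉ ≈ 4.2×10^-4

d = 1/p = 1000/8.18 mas = 122.2 pc
M = m − 5 log₁₀ d + 5 = 18.71 − 5·2.0872 + 5 = 13.274
M − M_☉ = 13.274 − 4.83 = 8.444
L/L_☉ = 10^(−0.4 × 8.444) = 4.193×10^-4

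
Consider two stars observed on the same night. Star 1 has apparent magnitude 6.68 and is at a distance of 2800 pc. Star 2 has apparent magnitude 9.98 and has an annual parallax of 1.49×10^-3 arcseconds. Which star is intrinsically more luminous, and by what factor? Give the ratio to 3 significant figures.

Star 1 is more luminous, by a factor of 364.

Star 1: M = m − 5 log₁₀ d + 5 = 6.68 − 5·3.4472 + 5 = -5.556
Star 2: d = 1/p = 1/1.49×10^-3″ = 671.1 pc
Star 2: M = m − 5 log₁₀ d + 5 = 9.98 − 5·2.8268 + 5 = 0.846
ΔM = M_1 − M_2 = -5.556 − (0.846) = -6.402; smaller M is more luminous → Star 1.
L ratio = 10^(0.4 |ΔM|) = 10^2.561 = 363.7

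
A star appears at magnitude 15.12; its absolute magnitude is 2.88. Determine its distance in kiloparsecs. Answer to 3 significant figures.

d ≈ 2.81 kpc

Distance modulus: m − M = 15.12 − (2.88) = 12.240
m − M = 5 log₁₀ d − 5
log₁₀ d = (m − M)/5 + 1 = 3.4480
d = 10^3.4480 = 2805 pc
= 2.805 kpc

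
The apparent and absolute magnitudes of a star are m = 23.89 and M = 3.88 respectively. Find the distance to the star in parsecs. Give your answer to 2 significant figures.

μ = m − M = 20.010
m − M = 5 log₁₀ d − 5
log₁₀ d = (m − M)/5 + 1 = 5.0020
d = 10^5.0020 = 100500 pc

d ≈ 100000 pc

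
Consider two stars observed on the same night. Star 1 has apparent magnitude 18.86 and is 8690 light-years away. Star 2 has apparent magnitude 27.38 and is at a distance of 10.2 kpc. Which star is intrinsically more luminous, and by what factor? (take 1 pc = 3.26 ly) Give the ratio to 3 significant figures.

Star 1 is more luminous, by a factor of 175.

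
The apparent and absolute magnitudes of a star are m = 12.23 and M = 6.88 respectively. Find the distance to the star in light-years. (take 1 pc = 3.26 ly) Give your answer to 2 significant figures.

d ≈ 380 ly

Distance modulus: m − M = 12.23 − (6.88) = 5.350
m − M = 5 log₁₀ d − 5
log₁₀ d = (m − M)/5 + 1 = 2.0700
d = 10^2.0700 = 117.5 pc
= 383.0 ly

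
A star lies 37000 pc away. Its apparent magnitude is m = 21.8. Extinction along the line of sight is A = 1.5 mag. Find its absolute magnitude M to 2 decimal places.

M ≈ 2.46

5 log₁₀(d/10 pc) = 5 log₁₀(37000) − 5 = 17.841
M = m − 5 log₁₀(d/10) − A = 21.8 − 17.841 − 1.5 = 2.459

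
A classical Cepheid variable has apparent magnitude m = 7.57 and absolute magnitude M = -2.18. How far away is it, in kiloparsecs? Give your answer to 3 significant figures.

d ≈ 0.891 kpc

μ = m − M = 9.750
m − M = 5 log₁₀ d − 5
log₁₀ d = (m − M)/5 + 1 = 2.9500
d = 10^2.9500 = 891.3 pc
= 0.8913 kpc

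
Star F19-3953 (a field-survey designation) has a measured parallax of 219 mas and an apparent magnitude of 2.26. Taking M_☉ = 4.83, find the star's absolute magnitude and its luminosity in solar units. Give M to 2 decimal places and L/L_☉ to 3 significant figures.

M ≈ 3.96; L/L_☉ ≈ 2.22

d = 1/p = 1000/219 mas = 4.566 pc
M = m − 5 log₁₀ d + 5 = 2.26 − 5·0.6596 + 5 = 3.962
M − M_☉ = 3.962 − 4.83 = -0.868
L/L_☉ = 10^(−0.4 × -0.868) = 2.224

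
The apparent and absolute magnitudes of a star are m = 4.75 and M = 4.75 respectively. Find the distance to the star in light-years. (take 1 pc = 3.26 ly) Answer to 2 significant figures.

d ≈ 33 ly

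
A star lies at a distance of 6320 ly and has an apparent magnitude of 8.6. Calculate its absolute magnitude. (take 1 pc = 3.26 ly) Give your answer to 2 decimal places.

M ≈ -2.84

d = 6320 ly / 3.26 = 1939 pc
5 log₁₀(d/10 pc) = 5 log₁₀(1939) − 5 = 11.437
M = m − 5 log₁₀(d/10) = 8.6 − 11.437 = -2.837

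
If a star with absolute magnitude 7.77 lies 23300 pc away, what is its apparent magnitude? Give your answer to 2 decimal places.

m ≈ 24.61

m = M + 5 log₁₀ d − 5 = 7.77 + 5·4.3674 − 5 = 24.607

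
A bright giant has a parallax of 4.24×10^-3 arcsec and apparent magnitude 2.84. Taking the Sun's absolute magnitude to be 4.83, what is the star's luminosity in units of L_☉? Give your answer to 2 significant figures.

d = 1/p = 1/4.24×10^-3″ = 235.8 pc
M = m − 5 log₁₀ d + 5 = 2.84 − 5·2.3726 + 5 = -4.023
M − M_☉ = -4.023 − 4.83 = -8.853
L/L_☉ = 10^(−0.4 × -8.853) = 3478

L/L_☉ ≈ 3500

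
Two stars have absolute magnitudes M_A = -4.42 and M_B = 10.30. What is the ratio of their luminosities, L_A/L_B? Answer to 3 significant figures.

L_A/L_B ≈ 773000

ΔM = M_A − M_B = -14.72
L_A/L_B = 10^(−0.4 ΔM) = 10^5.888 = 772700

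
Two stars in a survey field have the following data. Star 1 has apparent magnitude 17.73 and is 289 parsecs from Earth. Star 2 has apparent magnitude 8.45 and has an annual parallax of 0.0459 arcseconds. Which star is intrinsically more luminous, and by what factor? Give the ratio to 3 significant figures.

Star 2 is more luminous, by a factor of 29.3.

Star 1: M = m − 5 log₁₀ d + 5 = 17.73 − 5·2.4609 + 5 = 10.426
Star 2: d = 1/p = 1/0.0459″ = 21.79 pc
Star 2: M = m − 5 log₁₀ d + 5 = 8.45 − 5·1.3382 + 5 = 6.759
ΔM = M_1 − M_2 = 10.426 − (6.759) = 3.666; smaller M is more luminous → Star 2.
L ratio = 10^(0.4 |ΔM|) = 10^1.467 = 29.28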